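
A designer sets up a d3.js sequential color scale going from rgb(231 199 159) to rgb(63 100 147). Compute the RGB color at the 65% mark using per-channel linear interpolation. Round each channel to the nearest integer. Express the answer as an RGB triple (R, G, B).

65% corresponds to t = 0.65.
R = 231 + 0.65 × (63 − 231) = 231 + 0.65 × -168 = 121.8 → 122
G = 199 + 0.65 × (100 − 199) = 199 + 0.65 × -99 = 134.65 → 135
B = 159 + 0.65 × (147 − 159) = 159 + 0.65 × -12 = 151.2 → 151

(122, 135, 151)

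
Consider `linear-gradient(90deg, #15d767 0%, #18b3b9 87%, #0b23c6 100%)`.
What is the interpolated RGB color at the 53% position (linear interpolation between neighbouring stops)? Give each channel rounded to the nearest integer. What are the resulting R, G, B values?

53% lies between the 0% and 87% stops, so the local fraction is t = (53 − 0)/(87 − 0) = 53/87 ≈ 0.6092.
#15d767 → (21, 215, 103); #18b3b9 → (24, 179, 185).
R = 21 + 0.6092 × (24 − 21) = 22.828 → 23
G = 215 + 0.6092 × (179 − 215) = 193.069 → 193
B = 103 + 0.6092 × (185 − 103) = 152.954 → 153

(23, 193, 153)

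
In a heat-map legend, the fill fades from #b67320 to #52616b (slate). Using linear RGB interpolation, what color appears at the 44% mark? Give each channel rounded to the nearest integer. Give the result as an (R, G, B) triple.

(138, 107, 65)

#b67320 → (182, 115, 32); #52616b → (82, 97, 107).
44% corresponds to t = 0.44.
R = 182 + 0.44 × (82 − 182) = 182 + 0.44 × -100 = 138 → 138
G = 115 + 0.44 × (97 − 115) = 115 + 0.44 × -18 = 107.08 → 107
B = 32 + 0.44 × (107 − 32) = 32 + 0.44 × 75 = 65 → 65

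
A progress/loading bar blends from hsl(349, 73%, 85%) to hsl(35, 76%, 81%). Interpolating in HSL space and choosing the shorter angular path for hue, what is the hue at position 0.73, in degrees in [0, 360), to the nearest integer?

23

Hue: 35 − 349 = -314°, but |-314| > 180 so the shorter arc goes the other way: Δh = -314 + 360 = 46°.
H = 349 + 0.73 × (46) = 382.58 → 383 → 383 mod 360 = 23°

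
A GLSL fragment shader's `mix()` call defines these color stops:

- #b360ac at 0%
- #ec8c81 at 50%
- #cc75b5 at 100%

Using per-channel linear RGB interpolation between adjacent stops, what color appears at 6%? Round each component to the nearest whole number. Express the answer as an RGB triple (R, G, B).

(186, 101, 167)

6% lies between the 0% and 50% stops, so the local fraction is t = (6 − 0)/(50 − 0) = 6/50 ≈ 0.12.
#b360ac → (179, 96, 172); #ec8c81 → (236, 140, 129).
R = 179 + 0.12 × (236 − 179) = 185.84 → 186
G = 96 + 0.12 × (140 − 96) = 101.28 → 101
B = 172 + 0.12 × (129 − 172) = 166.84 → 167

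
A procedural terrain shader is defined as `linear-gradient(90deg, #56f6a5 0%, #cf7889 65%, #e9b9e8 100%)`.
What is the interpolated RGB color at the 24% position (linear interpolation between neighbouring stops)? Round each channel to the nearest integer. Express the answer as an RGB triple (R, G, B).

(131, 199, 155)

24% lies between the 0% and 65% stops, so the local fraction is t = (24 − 0)/(65 − 0) = 24/65 ≈ 0.3692.
#56f6a5 → (86, 246, 165); #cf7889 → (207, 120, 137).
R = 86 + 0.3692 × (207 − 86) = 130.673 → 131
G = 246 + 0.3692 × (120 − 246) = 199.481 → 199
B = 165 + 0.3692 × (137 − 165) = 154.662 → 155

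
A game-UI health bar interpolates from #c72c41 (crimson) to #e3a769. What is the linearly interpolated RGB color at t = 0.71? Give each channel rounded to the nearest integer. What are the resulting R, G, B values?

#c72c41 → (199, 44, 65); #e3a769 → (227, 167, 105).
R = 199 + 0.71 × (227 − 199) = 199 + 0.71 × 28 = 218.88 → 219
G = 44 + 0.71 × (167 − 44) = 44 + 0.71 × 123 = 131.33 → 131
B = 65 + 0.71 × (105 − 65) = 65 + 0.71 × 40 = 93.4 → 93
So the blended color is (219, 131, 93), about #db835d.

(219, 131, 93)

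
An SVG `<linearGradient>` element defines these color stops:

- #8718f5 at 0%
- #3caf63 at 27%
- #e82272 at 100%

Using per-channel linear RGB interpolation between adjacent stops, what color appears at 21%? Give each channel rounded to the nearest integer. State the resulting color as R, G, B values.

(77, 141, 131)

21% lies between the 0% and 27% stops, so the local fraction is t = (21 − 0)/(27 − 0) = 21/27 ≈ 0.7778.
#8718f5 → (135, 24, 245); #3caf63 → (60, 175, 99).
R = 135 + 0.7778 × (60 − 135) = 76.665 → 77
G = 24 + 0.7778 × (175 − 24) = 141.448 → 141
B = 245 + 0.7778 × (99 − 245) = 131.441 → 131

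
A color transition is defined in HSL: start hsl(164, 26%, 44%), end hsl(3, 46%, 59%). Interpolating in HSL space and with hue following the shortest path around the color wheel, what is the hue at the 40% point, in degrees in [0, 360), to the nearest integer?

100

Hue arc: Δh = 3 − 164 = -161° (|Δh| ≤ 180, already the shorter path).
H = 164 + 0.4 × (-161) = 99.6 → 100°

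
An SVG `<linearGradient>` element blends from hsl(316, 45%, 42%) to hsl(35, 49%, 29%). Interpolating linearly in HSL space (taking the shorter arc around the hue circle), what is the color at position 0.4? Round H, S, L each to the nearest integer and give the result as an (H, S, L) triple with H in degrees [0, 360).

Hue: 35 − 316 = -281°, but |-281| > 180 so the shorter arc goes the other way: Δh = -281 + 360 = 79°.
H = 316 + 0.4 × (79) = 347.6 → 348°
S = 45 + 0.4 × (49 − 45) = 46.6 → 47%
L = 42 + 0.4 × (29 − 42) = 36.8 → 37%

(348, 47, 37)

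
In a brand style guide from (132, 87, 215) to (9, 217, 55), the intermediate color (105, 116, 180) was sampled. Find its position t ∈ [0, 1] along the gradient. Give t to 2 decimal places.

Invert the lerp on the B channel (largest span, 160): t = (180 − 215) / (55 − 215) = -35/-160 = 0.21875.
Check on R: (105 − 132)/(9 − 132) = 0.2195 ✓

0.22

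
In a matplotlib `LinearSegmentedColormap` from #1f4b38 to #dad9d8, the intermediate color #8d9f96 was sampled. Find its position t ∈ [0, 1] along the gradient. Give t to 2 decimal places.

Invert the lerp on the R channel (largest span, 187): t = (141 − 31) / (218 − 31) = 110/187 = 0.58824.
Check on G: (159 − 75)/(217 − 75) = 0.5915 ✓

0.59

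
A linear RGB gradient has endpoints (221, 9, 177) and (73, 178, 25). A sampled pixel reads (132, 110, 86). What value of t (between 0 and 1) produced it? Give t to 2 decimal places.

0.60

Invert the lerp on the G channel (largest span, 169): t = (110 − 9) / (178 − 9) = 101/169 = 0.59763.
Check on R: (132 − 221)/(73 − 221) = 0.6014 ✓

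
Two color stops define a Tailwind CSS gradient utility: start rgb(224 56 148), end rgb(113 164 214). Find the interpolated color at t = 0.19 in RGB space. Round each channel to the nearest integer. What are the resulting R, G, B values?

R = 224 + 0.19 × (113 − 224) = 224 + 0.19 × -111 = 202.91 → 203
G = 56 + 0.19 × (164 − 56) = 56 + 0.19 × 108 = 76.52 → 77
B = 148 + 0.19 × (214 − 148) = 148 + 0.19 × 66 = 160.54 → 161

(203, 77, 161)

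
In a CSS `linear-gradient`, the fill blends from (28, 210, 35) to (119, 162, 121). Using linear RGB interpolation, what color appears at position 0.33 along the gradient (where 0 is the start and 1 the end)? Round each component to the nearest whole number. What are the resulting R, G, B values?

R = 28 + 0.33 × (119 − 28) = 28 + 0.33 × 91 = 58.03 → 58
G = 210 + 0.33 × (162 − 210) = 210 + 0.33 × -48 = 194.16 → 194
B = 35 + 0.33 × (121 − 35) = 35 + 0.33 × 86 = 63.38 → 63

(58, 194, 63)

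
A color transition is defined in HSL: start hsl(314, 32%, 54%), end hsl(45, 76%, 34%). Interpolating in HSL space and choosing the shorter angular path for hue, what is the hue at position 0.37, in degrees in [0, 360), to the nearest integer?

348

Hue: 45 − 314 = -269°, but |-269| > 180 so the shorter arc goes the other way: Δh = -269 + 360 = 91°.
H = 314 + 0.37 × (91) = 347.67 → 348°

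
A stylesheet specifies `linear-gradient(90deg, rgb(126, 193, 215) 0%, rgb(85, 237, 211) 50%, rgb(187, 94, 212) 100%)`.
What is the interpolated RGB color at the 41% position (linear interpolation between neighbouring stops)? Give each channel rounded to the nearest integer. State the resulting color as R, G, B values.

(92, 229, 212)

41% lies between the 0% and 50% stops, so the local fraction is t = (41 − 0)/(50 − 0) = 41/50 ≈ 0.82.
R = 126 + 0.82 × (85 − 126) = 92.38 → 92
G = 193 + 0.82 × (237 − 193) = 229.08 → 229
B = 215 + 0.82 × (211 − 215) = 211.72 → 212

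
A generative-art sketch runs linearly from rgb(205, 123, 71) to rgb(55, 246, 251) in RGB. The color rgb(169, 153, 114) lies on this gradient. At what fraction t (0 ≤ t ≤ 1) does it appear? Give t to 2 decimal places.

Invert the lerp on the B channel (largest span, 180): t = (114 − 71) / (251 − 71) = 43/180 = 0.23889.
Check on R: (169 − 205)/(55 − 205) = 0.24 ✓

0.24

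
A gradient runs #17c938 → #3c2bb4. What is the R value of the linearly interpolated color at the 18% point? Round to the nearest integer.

30

R₁ = 23 (from #17c938), R₂ = 60 (from #3c2bb4).
R = 23 + 0.18 × (60 − 23) = 29.66 → 30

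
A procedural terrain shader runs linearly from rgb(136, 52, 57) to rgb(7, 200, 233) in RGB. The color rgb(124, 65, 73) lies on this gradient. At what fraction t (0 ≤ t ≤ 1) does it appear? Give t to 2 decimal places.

Invert the lerp on the B channel (largest span, 176): t = (73 − 57) / (233 − 57) = 16/176 = 0.090909.
Check on R: (124 − 136)/(7 − 136) = 0.09302 ✓

0.09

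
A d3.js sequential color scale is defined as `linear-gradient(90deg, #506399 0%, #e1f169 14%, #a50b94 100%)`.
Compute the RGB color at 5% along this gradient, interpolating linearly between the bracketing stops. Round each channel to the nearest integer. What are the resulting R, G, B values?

(132, 150, 136)

5% lies between the 0% and 14% stops, so the local fraction is t = (5 − 0)/(14 − 0) = 5/14 ≈ 0.3571.
#506399 → (80, 99, 153); #e1f169 → (225, 241, 105).
R = 80 + 0.3571 × (225 − 80) = 131.779 → 132
G = 99 + 0.3571 × (241 − 99) = 149.708 → 150
B = 153 + 0.3571 × (105 − 153) = 135.859 → 136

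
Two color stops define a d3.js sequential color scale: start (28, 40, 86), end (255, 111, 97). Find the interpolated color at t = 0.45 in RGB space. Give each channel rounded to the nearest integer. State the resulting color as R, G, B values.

(130, 72, 91)

R = 28 + 0.45 × (255 − 28) = 28 + 0.45 × 227 = 130.15 → 130
G = 40 + 0.45 × (111 − 40) = 40 + 0.45 × 71 = 71.95 → 72
B = 86 + 0.45 × (97 − 86) = 86 + 0.45 × 11 = 90.95 → 91
So the blended color is (130, 72, 91), about #82485b.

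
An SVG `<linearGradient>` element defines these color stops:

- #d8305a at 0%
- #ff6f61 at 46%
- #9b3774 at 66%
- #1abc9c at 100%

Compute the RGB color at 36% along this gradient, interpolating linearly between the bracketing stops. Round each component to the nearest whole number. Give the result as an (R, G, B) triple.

(247, 97, 95)

36% lies between the 0% and 46% stops, so the local fraction is t = (36 − 0)/(46 − 0) = 36/46 ≈ 0.7826.
#d8305a → (216, 48, 90); #ff6f61 → (255, 111, 97).
R = 216 + 0.7826 × (255 − 216) = 246.521 → 247
G = 48 + 0.7826 × (111 − 48) = 97.304 → 97
B = 90 + 0.7826 × (97 − 90) = 95.478 → 95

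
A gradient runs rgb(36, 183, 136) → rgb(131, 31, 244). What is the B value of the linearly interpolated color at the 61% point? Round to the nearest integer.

202

B = 136 + 0.61 × (244 − 136) = 201.88 → 202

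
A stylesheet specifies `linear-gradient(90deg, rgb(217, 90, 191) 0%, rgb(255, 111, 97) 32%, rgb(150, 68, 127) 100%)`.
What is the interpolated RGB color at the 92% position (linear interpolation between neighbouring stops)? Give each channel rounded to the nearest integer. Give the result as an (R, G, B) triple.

(162, 73, 123)

92% lies between the 32% and 100% stops, so the local fraction is t = (92 − 32)/(100 − 32) = 60/68 ≈ 0.8824.
R = 255 + 0.8824 × (150 − 255) = 162.348 → 162
G = 111 + 0.8824 × (68 − 111) = 73.057 → 73
B = 97 + 0.8824 × (127 − 97) = 123.472 → 123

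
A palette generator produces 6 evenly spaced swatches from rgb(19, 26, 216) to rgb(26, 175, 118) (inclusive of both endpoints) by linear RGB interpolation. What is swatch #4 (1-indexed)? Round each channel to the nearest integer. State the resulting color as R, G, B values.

(23, 115, 157)

With 6 swatches and endpoints inclusive, swatch 4 sits at t = (4 − 1)/(6 − 1) = 3/5 ≈ 0.6.
R = 19 + 0.6 × (26 − 19) = 23.2 → 23
G = 26 + 0.6 × (175 − 26) = 115.4 → 115
B = 216 + 0.6 × (118 − 216) = 157.2 → 157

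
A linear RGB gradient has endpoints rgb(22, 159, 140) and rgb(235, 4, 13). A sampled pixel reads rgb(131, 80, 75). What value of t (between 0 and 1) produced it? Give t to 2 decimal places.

Invert the lerp on the R channel (largest span, 213): t = (131 − 22) / (235 − 22) = 109/213 = 0.51174.
Check on G: (80 − 159)/(4 − 159) = 0.5097 ✓

0.51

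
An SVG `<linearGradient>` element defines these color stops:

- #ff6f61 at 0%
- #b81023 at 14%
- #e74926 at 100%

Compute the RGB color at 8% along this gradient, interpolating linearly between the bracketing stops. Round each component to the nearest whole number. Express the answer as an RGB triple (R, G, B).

(214, 57, 62)

8% lies between the 0% and 14% stops, so the local fraction is t = (8 − 0)/(14 − 0) = 8/14 ≈ 0.5714.
#ff6f61 → (255, 111, 97); #b81023 → (184, 16, 35).
R = 255 + 0.5714 × (184 − 255) = 214.431 → 214
G = 111 + 0.5714 × (16 − 111) = 56.717 → 57
B = 97 + 0.5714 × (35 − 97) = 61.573 → 62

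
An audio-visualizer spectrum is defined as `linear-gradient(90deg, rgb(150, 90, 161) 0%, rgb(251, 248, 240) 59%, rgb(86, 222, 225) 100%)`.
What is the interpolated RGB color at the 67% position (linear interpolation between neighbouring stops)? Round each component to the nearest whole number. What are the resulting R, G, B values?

(219, 243, 237)

67% lies between the 59% and 100% stops, so the local fraction is t = (67 − 59)/(100 − 59) = 8/41 ≈ 0.1951.
R = 251 + 0.1951 × (86 − 251) = 218.809 → 219
G = 248 + 0.1951 × (222 − 248) = 242.927 → 243
B = 240 + 0.1951 × (225 − 240) = 237.073 → 237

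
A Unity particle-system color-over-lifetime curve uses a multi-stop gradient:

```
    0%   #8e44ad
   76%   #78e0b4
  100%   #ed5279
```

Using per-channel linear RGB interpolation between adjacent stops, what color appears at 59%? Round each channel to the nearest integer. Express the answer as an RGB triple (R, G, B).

59% lies between the 0% and 76% stops, so the local fraction is t = (59 − 0)/(76 − 0) = 59/76 ≈ 0.7763.
#8e44ad → (142, 68, 173); #78e0b4 → (120, 224, 180).
R = 142 + 0.7763 × (120 − 142) = 124.921 → 125
G = 68 + 0.7763 × (224 − 68) = 189.103 → 189
B = 173 + 0.7763 × (180 − 173) = 178.434 → 178

(125, 189, 178)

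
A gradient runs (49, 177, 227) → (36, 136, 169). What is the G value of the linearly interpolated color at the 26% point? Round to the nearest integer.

166

G = 177 + 0.26 × (136 − 177) = 166.34 → 166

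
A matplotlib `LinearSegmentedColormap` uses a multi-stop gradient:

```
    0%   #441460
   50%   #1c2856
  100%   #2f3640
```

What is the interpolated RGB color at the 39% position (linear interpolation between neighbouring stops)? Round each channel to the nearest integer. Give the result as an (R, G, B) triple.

(37, 36, 88)

39% lies between the 0% and 50% stops, so the local fraction is t = (39 − 0)/(50 − 0) = 39/50 ≈ 0.78.
#441460 → (68, 20, 96); #1c2856 → (28, 40, 86).
R = 68 + 0.78 × (28 − 68) = 36.8 → 37
G = 20 + 0.78 × (40 − 20) = 35.6 → 36
B = 96 + 0.78 × (86 − 96) = 88.2 → 88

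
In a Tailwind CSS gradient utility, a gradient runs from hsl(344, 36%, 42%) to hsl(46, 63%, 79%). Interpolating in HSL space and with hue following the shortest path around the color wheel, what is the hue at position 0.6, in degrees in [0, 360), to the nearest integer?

Hue: 46 − 344 = -298°, but |-298| > 180 so the shorter arc goes the other way: Δh = -298 + 360 = 62°.
H = 344 + 0.6 × (62) = 381.2 → 381 → 381 mod 360 = 21°

21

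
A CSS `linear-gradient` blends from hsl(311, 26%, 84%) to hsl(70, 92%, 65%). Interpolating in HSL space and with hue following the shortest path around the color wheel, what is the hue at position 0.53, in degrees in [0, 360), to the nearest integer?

14

Hue: 70 − 311 = -241°, but |-241| > 180 so the shorter arc goes the other way: Δh = -241 + 360 = 119°.
H = 311 + 0.53 × (119) = 374.07 → 374 → 374 mod 360 = 14°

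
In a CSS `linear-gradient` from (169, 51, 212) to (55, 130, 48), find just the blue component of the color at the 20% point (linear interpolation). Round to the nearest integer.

B = 212 + 0.2 × (48 − 212) = 179.2 → 179

179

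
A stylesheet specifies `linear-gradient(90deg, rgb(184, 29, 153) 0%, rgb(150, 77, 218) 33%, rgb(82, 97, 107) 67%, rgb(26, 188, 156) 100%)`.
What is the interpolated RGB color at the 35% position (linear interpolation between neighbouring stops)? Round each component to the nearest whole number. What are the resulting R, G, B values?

(146, 78, 211)

35% lies between the 33% and 67% stops, so the local fraction is t = (35 − 33)/(67 − 33) = 2/34 ≈ 0.0588.
R = 150 + 0.0588 × (82 − 150) = 146.002 → 146
G = 77 + 0.0588 × (97 − 77) = 78.176 → 78
B = 218 + 0.0588 × (107 − 218) = 211.473 → 211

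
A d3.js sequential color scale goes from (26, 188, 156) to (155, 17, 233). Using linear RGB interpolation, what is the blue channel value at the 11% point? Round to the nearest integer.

B = 156 + 0.11 × (233 − 156) = 164.47 → 164

164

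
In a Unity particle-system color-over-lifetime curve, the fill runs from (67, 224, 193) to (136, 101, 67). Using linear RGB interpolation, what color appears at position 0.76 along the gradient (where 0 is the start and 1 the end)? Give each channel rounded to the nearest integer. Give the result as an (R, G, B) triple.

R = 67 + 0.76 × (136 − 67) = 67 + 0.76 × 69 = 119.44 → 119
G = 224 + 0.76 × (101 − 224) = 224 + 0.76 × -123 = 130.52 → 131
B = 193 + 0.76 × (67 − 193) = 193 + 0.76 × -126 = 97.24 → 97
So the blended color is (119, 131, 97), about #778361.

(119, 131, 97)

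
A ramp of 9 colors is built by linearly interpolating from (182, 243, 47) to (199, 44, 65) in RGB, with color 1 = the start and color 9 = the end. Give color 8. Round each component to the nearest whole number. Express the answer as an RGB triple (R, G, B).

With 9 swatches and endpoints inclusive, swatch 8 sits at t = (8 − 1)/(9 − 1) = 7/8 ≈ 0.875.
R = 182 + 0.875 × (199 − 182) = 196.875 → 197
G = 243 + 0.875 × (44 − 243) = 68.875 → 69
B = 47 + 0.875 × (65 − 47) = 62.75 → 63

(197, 69, 63)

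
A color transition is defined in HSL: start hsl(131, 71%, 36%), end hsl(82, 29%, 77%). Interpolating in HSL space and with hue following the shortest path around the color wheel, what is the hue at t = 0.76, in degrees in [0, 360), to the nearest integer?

Hue arc: Δh = 82 − 131 = -49° (|Δh| ≤ 180, already the shorter path).
H = 131 + 0.76 × (-49) = 93.76 → 94°

94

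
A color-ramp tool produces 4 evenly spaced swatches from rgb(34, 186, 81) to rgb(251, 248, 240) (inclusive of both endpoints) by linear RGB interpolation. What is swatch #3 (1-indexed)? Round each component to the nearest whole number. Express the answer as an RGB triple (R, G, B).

With 4 swatches and endpoints inclusive, swatch 3 sits at t = (3 − 1)/(4 − 1) = 2/3 ≈ 0.6667.
R = 34 + 0.6667 × (251 − 34) = 178.674 → 179
G = 186 + 0.6667 × (248 − 186) = 227.335 → 227
B = 81 + 0.6667 × (240 − 81) = 187.005 → 187

(179, 227, 187)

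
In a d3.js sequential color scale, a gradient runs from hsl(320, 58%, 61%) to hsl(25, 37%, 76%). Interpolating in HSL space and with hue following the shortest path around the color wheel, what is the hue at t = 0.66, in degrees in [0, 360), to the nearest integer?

3

Hue: 25 − 320 = -295°, but |-295| > 180 so the shorter arc goes the other way: Δh = -295 + 360 = 65°.
H = 320 + 0.66 × (65) = 362.9 → 363 → 363 mod 360 = 3°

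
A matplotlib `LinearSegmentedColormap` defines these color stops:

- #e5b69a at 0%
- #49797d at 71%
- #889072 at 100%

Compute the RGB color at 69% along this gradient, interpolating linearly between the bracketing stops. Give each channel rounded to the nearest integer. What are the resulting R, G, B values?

(77, 123, 126)

69% lies between the 0% and 71% stops, so the local fraction is t = (69 − 0)/(71 − 0) = 69/71 ≈ 0.9718.
#e5b69a → (229, 182, 154); #49797d → (73, 121, 125).
R = 229 + 0.9718 × (73 − 229) = 77.399 → 77
G = 182 + 0.9718 × (121 − 182) = 122.72 → 123
B = 154 + 0.9718 × (125 − 154) = 125.818 → 126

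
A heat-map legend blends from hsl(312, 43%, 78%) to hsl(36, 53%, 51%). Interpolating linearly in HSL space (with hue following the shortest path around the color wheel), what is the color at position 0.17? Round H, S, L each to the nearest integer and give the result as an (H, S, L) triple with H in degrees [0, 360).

Hue: 36 − 312 = -276°, but |-276| > 180 so the shorter arc goes the other way: Δh = -276 + 360 = 84°.
H = 312 + 0.17 × (84) = 326.28 → 326°
S = 43 + 0.17 × (53 − 43) = 44.7 → 45%
L = 78 + 0.17 × (51 − 78) = 73.41 → 73%

(326, 45, 73)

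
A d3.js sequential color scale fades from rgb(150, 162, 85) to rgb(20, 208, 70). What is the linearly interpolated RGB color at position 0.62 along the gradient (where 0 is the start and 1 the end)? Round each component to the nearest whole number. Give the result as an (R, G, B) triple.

(69, 191, 76)

R = 150 + 0.62 × (20 − 150) = 150 + 0.62 × -130 = 69.4 → 69
G = 162 + 0.62 × (208 − 162) = 162 + 0.62 × 46 = 190.52 → 191
B = 85 + 0.62 × (70 − 85) = 85 + 0.62 × -15 = 75.7 → 76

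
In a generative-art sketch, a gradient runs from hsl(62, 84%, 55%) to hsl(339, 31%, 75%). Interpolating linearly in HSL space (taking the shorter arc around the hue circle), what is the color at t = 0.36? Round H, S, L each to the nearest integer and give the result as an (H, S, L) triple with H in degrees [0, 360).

Hue: 339 − 62 = 277°, but |277| > 180 so the shorter arc goes the other way: Δh = 277 − 360 = -83°.
H = 62 + 0.36 × (-83) = 32.12 → 32°
S = 84 + 0.36 × (31 − 84) = 64.92 → 65%
L = 55 + 0.36 × (75 − 55) = 62.2 → 62%

(32, 65, 62)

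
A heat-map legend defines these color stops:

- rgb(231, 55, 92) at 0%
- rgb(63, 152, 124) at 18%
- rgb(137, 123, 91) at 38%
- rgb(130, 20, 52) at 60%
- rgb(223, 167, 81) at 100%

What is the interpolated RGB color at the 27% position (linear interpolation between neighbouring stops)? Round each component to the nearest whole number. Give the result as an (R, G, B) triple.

(96, 139, 109)

27% lies between the 18% and 38% stops, so the local fraction is t = (27 − 18)/(38 − 18) = 9/20 ≈ 0.45.
R = 63 + 0.45 × (137 − 63) = 96.3 → 96
G = 152 + 0.45 × (123 − 152) = 138.95 → 139
B = 124 + 0.45 × (91 − 124) = 109.15 → 109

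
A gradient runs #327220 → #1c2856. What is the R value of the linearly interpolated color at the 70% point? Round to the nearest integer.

35

R₁ = 50 (from #327220), R₂ = 28 (from #1c2856).
R = 50 + 0.7 × (28 − 50) = 34.6 → 35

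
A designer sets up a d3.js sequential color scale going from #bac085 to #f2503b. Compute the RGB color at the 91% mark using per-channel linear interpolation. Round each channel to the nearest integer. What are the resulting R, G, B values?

(237, 90, 66)

#bac085 → (186, 192, 133); #f2503b → (242, 80, 59).
91% corresponds to t = 0.91.
R = 186 + 0.91 × (242 − 186) = 186 + 0.91 × 56 = 236.96 → 237
G = 192 + 0.91 × (80 − 192) = 192 + 0.91 × -112 = 90.08 → 90
B = 133 + 0.91 × (59 − 133) = 133 + 0.91 × -74 = 65.66 → 66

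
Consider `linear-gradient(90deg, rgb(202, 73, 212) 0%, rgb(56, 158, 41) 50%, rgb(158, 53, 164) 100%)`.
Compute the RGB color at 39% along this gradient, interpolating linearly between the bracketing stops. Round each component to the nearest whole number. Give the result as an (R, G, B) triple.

(88, 139, 79)

39% lies between the 0% and 50% stops, so the local fraction is t = (39 − 0)/(50 − 0) = 39/50 ≈ 0.78.
R = 202 + 0.78 × (56 − 202) = 88.12 → 88
G = 73 + 0.78 × (158 − 73) = 139.3 → 139
B = 212 + 0.78 × (41 − 212) = 78.62 → 79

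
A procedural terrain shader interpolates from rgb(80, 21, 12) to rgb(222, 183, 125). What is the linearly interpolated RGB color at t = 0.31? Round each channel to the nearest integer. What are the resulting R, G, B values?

R = 80 + 0.31 × (222 − 80) = 80 + 0.31 × 142 = 124.02 → 124
G = 21 + 0.31 × (183 − 21) = 21 + 0.31 × 162 = 71.22 → 71
B = 12 + 0.31 × (125 − 12) = 12 + 0.31 × 113 = 47.03 → 47

(124, 71, 47)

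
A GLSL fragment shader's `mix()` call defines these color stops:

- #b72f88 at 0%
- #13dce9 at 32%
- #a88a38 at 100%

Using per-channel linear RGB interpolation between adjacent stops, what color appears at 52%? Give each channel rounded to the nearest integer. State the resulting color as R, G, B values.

52% lies between the 32% and 100% stops, so the local fraction is t = (52 − 32)/(100 − 32) = 20/68 ≈ 0.2941.
#13dce9 → (19, 220, 233); #a88a38 → (168, 138, 56).
R = 19 + 0.2941 × (168 − 19) = 62.821 → 63
G = 220 + 0.2941 × (138 − 220) = 195.884 → 196
B = 233 + 0.2941 × (56 − 233) = 180.944 → 181

(63, 196, 181)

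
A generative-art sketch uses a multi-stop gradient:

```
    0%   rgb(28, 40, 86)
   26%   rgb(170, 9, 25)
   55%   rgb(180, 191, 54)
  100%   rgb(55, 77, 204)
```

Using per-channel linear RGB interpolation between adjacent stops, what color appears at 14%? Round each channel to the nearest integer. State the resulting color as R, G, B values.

(104, 23, 53)

14% lies between the 0% and 26% stops, so the local fraction is t = (14 − 0)/(26 − 0) = 14/26 ≈ 0.5385.
R = 28 + 0.5385 × (170 − 28) = 104.467 → 104
G = 40 + 0.5385 × (9 − 40) = 23.306 → 23
B = 86 + 0.5385 × (25 − 86) = 53.151 → 53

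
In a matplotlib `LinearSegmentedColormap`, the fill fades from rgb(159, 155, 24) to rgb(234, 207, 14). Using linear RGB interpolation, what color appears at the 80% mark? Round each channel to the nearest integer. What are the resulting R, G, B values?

(219, 197, 16)

80% corresponds to t = 0.8.
R = 159 + 0.8 × (234 − 159) = 159 + 0.8 × 75 = 219 → 219
G = 155 + 0.8 × (207 − 155) = 155 + 0.8 × 52 = 196.6 → 197
B = 24 + 0.8 × (14 − 24) = 24 + 0.8 × -10 = 16 → 16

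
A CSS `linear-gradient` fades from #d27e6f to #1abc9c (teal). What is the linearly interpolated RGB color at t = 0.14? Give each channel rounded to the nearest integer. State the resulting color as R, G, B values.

#d27e6f → (210, 126, 111); #1abc9c → (26, 188, 156).
R = 210 + 0.14 × (26 − 210) = 210 + 0.14 × -184 = 184.24 → 184
G = 126 + 0.14 × (188 − 126) = 126 + 0.14 × 62 = 134.68 → 135
B = 111 + 0.14 × (156 − 111) = 111 + 0.14 × 45 = 117.3 → 117

(184, 135, 117)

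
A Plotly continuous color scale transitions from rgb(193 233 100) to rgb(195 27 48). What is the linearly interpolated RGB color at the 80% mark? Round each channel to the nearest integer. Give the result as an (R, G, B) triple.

(195, 68, 58)

80% corresponds to t = 0.8.
R = 193 + 0.8 × (195 − 193) = 193 + 0.8 × 2 = 194.6 → 195
G = 233 + 0.8 × (27 − 233) = 233 + 0.8 × -206 = 68.2 → 68
B = 100 + 0.8 × (48 − 100) = 100 + 0.8 × -52 = 58.4 → 58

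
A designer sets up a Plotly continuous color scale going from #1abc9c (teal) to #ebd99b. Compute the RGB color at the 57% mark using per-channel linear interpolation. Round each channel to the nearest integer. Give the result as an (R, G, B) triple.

(145, 205, 155)

#1abc9c → (26, 188, 156); #ebd99b → (235, 217, 155).
57% corresponds to t = 0.57.
R = 26 + 0.57 × (235 − 26) = 26 + 0.57 × 209 = 145.13 → 145
G = 188 + 0.57 × (217 − 188) = 188 + 0.57 × 29 = 204.53 → 205
B = 156 + 0.57 × (155 − 156) = 156 + 0.57 × -1 = 155.43 → 155
So the blended color is (145, 205, 155), about #91cd9b.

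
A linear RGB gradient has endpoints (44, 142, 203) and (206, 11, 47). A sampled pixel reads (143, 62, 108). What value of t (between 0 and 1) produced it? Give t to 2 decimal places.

0.61

Invert the lerp on the R channel (largest span, 162): t = (143 − 44) / (206 − 44) = 99/162 = 0.61111.
Check on G: (62 − 142)/(11 − 142) = 0.6107 ✓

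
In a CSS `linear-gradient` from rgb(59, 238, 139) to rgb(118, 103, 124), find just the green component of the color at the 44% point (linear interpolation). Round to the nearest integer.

179

G = 238 + 0.44 × (103 − 238) = 178.6 → 179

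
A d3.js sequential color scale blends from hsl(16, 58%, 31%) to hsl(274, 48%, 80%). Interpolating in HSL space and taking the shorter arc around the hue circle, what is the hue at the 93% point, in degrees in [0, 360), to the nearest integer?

Hue: 274 − 16 = 258°, but |258| > 180 so the shorter arc goes the other way: Δh = 258 − 360 = -102°.
H = 16 + 0.93 × (-102) = -78.86 → -79 → -79 mod 360 = 281°

281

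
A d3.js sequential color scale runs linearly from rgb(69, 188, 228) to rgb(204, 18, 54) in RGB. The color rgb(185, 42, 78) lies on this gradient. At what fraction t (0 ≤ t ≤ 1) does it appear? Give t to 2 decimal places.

0.86

Invert the lerp on the B channel (largest span, 174): t = (78 − 228) / (54 − 228) = -150/-174 = 0.86207.
Check on R: (185 − 69)/(204 − 69) = 0.8593 ✓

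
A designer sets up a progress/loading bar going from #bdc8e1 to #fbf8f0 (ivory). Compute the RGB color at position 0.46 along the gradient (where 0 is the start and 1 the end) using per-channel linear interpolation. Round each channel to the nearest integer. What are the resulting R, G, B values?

(218, 222, 232)

#bdc8e1 → (189, 200, 225); #fbf8f0 → (251, 248, 240).
R = 189 + 0.46 × (251 − 189) = 189 + 0.46 × 62 = 217.52 → 218
G = 200 + 0.46 × (248 − 200) = 200 + 0.46 × 48 = 222.08 → 222
B = 225 + 0.46 × (240 − 225) = 225 + 0.46 × 15 = 231.9 → 232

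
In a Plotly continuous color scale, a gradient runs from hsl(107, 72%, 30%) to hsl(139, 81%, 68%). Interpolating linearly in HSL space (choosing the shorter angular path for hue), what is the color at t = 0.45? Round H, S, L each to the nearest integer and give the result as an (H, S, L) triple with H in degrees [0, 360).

Hue arc: Δh = 139 − 107 = 32° (|Δh| ≤ 180, already the shorter path).
H = 107 + 0.45 × (32) = 121.4 → 121°
S = 72 + 0.45 × (81 − 72) = 76.05 → 76%
L = 30 + 0.45 × (68 − 30) = 47.1 → 47%

(121, 76, 47)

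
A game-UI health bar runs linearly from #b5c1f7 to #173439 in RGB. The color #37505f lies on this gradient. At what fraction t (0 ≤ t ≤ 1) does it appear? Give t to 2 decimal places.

Invert the lerp on the B channel (largest span, 190): t = (95 − 247) / (57 − 247) = -152/-190 = 0.8.
Check on R: (55 − 181)/(23 − 181) = 0.7975 ✓

0.80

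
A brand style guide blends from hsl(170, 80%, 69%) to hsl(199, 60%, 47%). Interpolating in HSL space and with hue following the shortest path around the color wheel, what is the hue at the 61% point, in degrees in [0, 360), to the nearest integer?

Hue arc: Δh = 199 − 170 = 29° (|Δh| ≤ 180, already the shorter path).
H = 170 + 0.61 × (29) = 187.69 → 188°

188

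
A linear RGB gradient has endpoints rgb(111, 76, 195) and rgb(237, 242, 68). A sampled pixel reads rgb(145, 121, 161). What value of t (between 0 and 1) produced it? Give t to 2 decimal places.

Invert the lerp on the G channel (largest span, 166): t = (121 − 76) / (242 − 76) = 45/166 = 0.27108.
Check on R: (145 − 111)/(237 − 111) = 0.2698 ✓

0.27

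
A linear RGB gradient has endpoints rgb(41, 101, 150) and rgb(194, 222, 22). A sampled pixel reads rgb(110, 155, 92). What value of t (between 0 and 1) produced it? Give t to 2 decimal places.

Invert the lerp on the R channel (largest span, 153): t = (110 − 41) / (194 − 41) = 69/153 = 0.45098.
Check on G: (155 − 101)/(222 − 101) = 0.4463 ✓

0.45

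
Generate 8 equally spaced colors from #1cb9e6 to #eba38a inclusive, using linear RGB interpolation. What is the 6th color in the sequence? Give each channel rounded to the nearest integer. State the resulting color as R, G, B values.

(176, 169, 164)

With 8 swatches and endpoints inclusive, swatch 6 sits at t = (6 − 1)/(8 − 1) = 5/7 ≈ 0.7143.
#1cb9e6 → (28, 185, 230); #eba38a → (235, 163, 138).
R = 28 + 0.7143 × (235 − 28) = 175.86 → 176
G = 185 + 0.7143 × (163 − 185) = 169.285 → 169
B = 230 + 0.7143 × (138 − 230) = 164.284 → 164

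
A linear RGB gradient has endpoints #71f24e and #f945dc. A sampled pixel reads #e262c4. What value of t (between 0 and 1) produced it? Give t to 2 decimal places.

Invert the lerp on the G channel (largest span, 173): t = (98 − 242) / (69 − 242) = -144/-173 = 0.83237.
Check on R: (226 − 113)/(249 − 113) = 0.8309 ✓

0.83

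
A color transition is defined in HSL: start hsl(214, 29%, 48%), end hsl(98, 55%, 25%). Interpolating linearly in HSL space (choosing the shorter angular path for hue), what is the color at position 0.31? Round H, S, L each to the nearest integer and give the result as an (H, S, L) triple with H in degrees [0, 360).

(178, 37, 41)

Hue arc: Δh = 98 − 214 = -116° (|Δh| ≤ 180, already the shorter path).
H = 214 + 0.31 × (-116) = 178.04 → 178°
S = 29 + 0.31 × (55 − 29) = 37.06 → 37%
L = 48 + 0.31 × (25 − 48) = 40.87 → 41%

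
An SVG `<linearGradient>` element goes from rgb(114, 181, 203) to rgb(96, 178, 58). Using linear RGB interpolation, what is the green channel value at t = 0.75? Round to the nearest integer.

G = 181 + 0.75 × (178 − 181) = 178.75 → 179

179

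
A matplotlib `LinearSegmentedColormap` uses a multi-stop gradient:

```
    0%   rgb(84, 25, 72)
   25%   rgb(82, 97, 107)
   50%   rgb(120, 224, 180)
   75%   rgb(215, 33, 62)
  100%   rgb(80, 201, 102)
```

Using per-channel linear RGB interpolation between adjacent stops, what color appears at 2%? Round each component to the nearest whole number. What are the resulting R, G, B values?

2% lies between the 0% and 25% stops, so the local fraction is t = (2 − 0)/(25 − 0) = 2/25 ≈ 0.08.
R = 84 + 0.08 × (82 − 84) = 83.84 → 84
G = 25 + 0.08 × (97 − 25) = 30.76 → 31
B = 72 + 0.08 × (107 − 72) = 74.8 → 75

(84, 31, 75)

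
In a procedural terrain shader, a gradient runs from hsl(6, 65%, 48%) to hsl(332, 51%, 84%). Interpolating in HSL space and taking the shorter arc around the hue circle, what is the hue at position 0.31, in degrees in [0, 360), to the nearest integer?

355

Hue: 332 − 6 = 326°, but |326| > 180 so the shorter arc goes the other way: Δh = 326 − 360 = -34°.
H = 6 + 0.31 × (-34) = -4.54 → -5 → -5 mod 360 = 355°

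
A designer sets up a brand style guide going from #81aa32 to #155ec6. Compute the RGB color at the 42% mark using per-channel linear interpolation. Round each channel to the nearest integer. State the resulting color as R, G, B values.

(84, 138, 112)

#81aa32 → (129, 170, 50); #155ec6 → (21, 94, 198).
42% corresponds to t = 0.42.
R = 129 + 0.42 × (21 − 129) = 129 + 0.42 × -108 = 83.64 → 84
G = 170 + 0.42 × (94 − 170) = 170 + 0.42 × -76 = 138.08 → 138
B = 50 + 0.42 × (198 − 50) = 50 + 0.42 × 148 = 112.16 → 112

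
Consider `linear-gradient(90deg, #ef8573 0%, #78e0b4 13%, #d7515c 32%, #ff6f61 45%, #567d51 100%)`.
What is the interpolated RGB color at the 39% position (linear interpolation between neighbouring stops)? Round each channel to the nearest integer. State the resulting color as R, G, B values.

39% lies between the 32% and 45% stops, so the local fraction is t = (39 − 32)/(45 − 32) = 7/13 ≈ 0.5385.
#d7515c → (215, 81, 92); #ff6f61 → (255, 111, 97).
R = 215 + 0.5385 × (255 − 215) = 236.54 → 237
G = 81 + 0.5385 × (111 − 81) = 97.155 → 97
B = 92 + 0.5385 × (97 − 92) = 94.692 → 95

(237, 97, 95)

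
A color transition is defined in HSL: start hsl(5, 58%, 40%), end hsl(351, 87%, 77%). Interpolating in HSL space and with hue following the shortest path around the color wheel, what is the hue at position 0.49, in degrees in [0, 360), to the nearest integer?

Hue: 351 − 5 = 346°, but |346| > 180 so the shorter arc goes the other way: Δh = 346 − 360 = -14°.
H = 5 + 0.49 × (-14) = -1.86 → -2 → -2 mod 360 = 358°

358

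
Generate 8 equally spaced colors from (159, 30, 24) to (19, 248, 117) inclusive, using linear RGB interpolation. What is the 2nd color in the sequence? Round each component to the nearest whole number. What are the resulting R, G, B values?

With 8 swatches and endpoints inclusive, swatch 2 sits at t = (2 − 1)/(8 − 1) = 1/7 ≈ 0.1429.
R = 159 + 0.1429 × (19 − 159) = 138.994 → 139
G = 30 + 0.1429 × (248 − 30) = 61.152 → 61
B = 24 + 0.1429 × (117 − 24) = 37.29 → 37

(139, 61, 37)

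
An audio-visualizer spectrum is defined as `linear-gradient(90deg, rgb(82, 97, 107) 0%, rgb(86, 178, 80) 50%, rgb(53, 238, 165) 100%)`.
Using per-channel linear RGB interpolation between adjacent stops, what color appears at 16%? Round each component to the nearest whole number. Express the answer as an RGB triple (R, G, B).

(83, 123, 98)

16% lies between the 0% and 50% stops, so the local fraction is t = (16 − 0)/(50 − 0) = 16/50 ≈ 0.32.
R = 82 + 0.32 × (86 − 82) = 83.28 → 83
G = 97 + 0.32 × (178 − 97) = 122.92 → 123
B = 107 + 0.32 × (80 − 107) = 98.36 → 98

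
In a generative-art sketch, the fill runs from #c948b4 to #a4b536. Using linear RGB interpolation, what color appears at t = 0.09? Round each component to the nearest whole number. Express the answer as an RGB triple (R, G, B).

#c948b4 → (201, 72, 180); #a4b536 → (164, 181, 54).
R = 201 + 0.09 × (164 − 201) = 201 + 0.09 × -37 = 197.67 → 198
G = 72 + 0.09 × (181 − 72) = 72 + 0.09 × 109 = 81.81 → 82
B = 180 + 0.09 × (54 − 180) = 180 + 0.09 × -126 = 168.66 → 169
So the blended color is (198, 82, 169), about #c652a9.

(198, 82, 169)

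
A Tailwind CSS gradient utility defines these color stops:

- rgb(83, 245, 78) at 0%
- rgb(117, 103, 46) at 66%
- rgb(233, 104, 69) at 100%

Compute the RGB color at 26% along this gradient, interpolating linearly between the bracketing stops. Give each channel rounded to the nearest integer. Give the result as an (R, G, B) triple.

26% lies between the 0% and 66% stops, so the local fraction is t = (26 − 0)/(66 − 0) = 26/66 ≈ 0.3939.
R = 83 + 0.3939 × (117 − 83) = 96.393 → 96
G = 245 + 0.3939 × (103 − 245) = 189.066 → 189
B = 78 + 0.3939 × (46 − 78) = 65.395 → 65

(96, 189, 65)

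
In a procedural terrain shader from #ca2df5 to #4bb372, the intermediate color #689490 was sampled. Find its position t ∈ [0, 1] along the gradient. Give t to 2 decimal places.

0.77

Invert the lerp on the G channel (largest span, 134): t = (148 − 45) / (179 − 45) = 103/134 = 0.76866.
Check on R: (104 − 202)/(75 − 202) = 0.7717 ✓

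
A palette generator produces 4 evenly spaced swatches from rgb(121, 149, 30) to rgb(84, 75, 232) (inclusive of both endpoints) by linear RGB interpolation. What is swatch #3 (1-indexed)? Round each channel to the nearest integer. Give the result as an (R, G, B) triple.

With 4 swatches and endpoints inclusive, swatch 3 sits at t = (3 − 1)/(4 − 1) = 2/3 ≈ 0.6667.
R = 121 + 0.6667 × (84 − 121) = 96.332 → 96
G = 149 + 0.6667 × (75 − 149) = 99.664 → 100
B = 30 + 0.6667 × (232 − 30) = 164.673 → 165

(96, 100, 165)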